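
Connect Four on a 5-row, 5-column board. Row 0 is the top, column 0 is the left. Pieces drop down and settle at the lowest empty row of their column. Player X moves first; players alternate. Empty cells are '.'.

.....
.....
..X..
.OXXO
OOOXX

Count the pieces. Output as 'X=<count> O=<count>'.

X=5 O=5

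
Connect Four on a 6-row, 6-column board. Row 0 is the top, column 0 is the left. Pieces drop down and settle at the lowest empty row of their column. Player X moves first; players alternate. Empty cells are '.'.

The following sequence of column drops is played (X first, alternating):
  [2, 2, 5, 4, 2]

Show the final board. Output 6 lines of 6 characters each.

Move 1: X drops in col 2, lands at row 5
Move 2: O drops in col 2, lands at row 4
Move 3: X drops in col 5, lands at row 5
Move 4: O drops in col 4, lands at row 5
Move 5: X drops in col 2, lands at row 3

Answer: ......
......
......
..X...
..O...
..X.OX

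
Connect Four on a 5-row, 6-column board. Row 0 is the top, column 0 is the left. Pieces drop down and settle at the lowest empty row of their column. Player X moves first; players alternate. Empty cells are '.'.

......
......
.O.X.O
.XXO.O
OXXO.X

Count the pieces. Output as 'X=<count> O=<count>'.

X=6 O=6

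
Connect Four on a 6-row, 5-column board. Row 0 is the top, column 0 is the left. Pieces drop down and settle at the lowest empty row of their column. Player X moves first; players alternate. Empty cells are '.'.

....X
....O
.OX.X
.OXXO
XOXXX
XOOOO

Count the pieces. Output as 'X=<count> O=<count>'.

X=10 O=9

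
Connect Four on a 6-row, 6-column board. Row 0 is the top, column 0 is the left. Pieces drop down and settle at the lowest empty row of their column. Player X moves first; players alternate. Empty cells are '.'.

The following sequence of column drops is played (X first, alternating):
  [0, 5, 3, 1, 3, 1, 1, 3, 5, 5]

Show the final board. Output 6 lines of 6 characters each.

Answer: ......
......
......
.X.O.O
.O.X.X
XO.X.O

Derivation:
Move 1: X drops in col 0, lands at row 5
Move 2: O drops in col 5, lands at row 5
Move 3: X drops in col 3, lands at row 5
Move 4: O drops in col 1, lands at row 5
Move 5: X drops in col 3, lands at row 4
Move 6: O drops in col 1, lands at row 4
Move 7: X drops in col 1, lands at row 3
Move 8: O drops in col 3, lands at row 3
Move 9: X drops in col 5, lands at row 4
Move 10: O drops in col 5, lands at row 3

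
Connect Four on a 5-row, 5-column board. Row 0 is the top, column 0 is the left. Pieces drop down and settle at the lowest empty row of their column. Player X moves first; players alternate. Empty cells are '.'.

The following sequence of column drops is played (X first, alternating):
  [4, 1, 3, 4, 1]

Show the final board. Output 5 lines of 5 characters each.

Move 1: X drops in col 4, lands at row 4
Move 2: O drops in col 1, lands at row 4
Move 3: X drops in col 3, lands at row 4
Move 4: O drops in col 4, lands at row 3
Move 5: X drops in col 1, lands at row 3

Answer: .....
.....
.....
.X..O
.O.XX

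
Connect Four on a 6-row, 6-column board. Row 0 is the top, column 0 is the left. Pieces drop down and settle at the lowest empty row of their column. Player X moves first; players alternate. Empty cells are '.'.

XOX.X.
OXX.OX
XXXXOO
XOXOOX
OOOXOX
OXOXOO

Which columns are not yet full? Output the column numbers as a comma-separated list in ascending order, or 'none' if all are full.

col 0: top cell = 'X' → FULL
col 1: top cell = 'O' → FULL
col 2: top cell = 'X' → FULL
col 3: top cell = '.' → open
col 4: top cell = 'X' → FULL
col 5: top cell = '.' → open

Answer: 3,5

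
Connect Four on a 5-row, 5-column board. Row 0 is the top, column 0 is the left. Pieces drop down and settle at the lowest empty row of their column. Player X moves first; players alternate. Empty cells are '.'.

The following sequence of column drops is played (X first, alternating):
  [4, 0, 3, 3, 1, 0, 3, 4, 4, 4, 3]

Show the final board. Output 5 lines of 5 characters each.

Move 1: X drops in col 4, lands at row 4
Move 2: O drops in col 0, lands at row 4
Move 3: X drops in col 3, lands at row 4
Move 4: O drops in col 3, lands at row 3
Move 5: X drops in col 1, lands at row 4
Move 6: O drops in col 0, lands at row 3
Move 7: X drops in col 3, lands at row 2
Move 8: O drops in col 4, lands at row 3
Move 9: X drops in col 4, lands at row 2
Move 10: O drops in col 4, lands at row 1
Move 11: X drops in col 3, lands at row 1

Answer: .....
...XO
...XX
O..OO
OX.XX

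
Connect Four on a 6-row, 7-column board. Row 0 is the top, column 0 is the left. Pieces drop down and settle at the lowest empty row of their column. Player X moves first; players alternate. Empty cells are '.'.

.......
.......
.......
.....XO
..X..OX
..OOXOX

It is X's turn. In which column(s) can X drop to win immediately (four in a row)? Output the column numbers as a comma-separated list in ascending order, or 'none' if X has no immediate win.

col 0: drop X → no win
col 1: drop X → no win
col 2: drop X → no win
col 3: drop X → no win
col 4: drop X → no win
col 5: drop X → no win
col 6: drop X → no win

Answer: none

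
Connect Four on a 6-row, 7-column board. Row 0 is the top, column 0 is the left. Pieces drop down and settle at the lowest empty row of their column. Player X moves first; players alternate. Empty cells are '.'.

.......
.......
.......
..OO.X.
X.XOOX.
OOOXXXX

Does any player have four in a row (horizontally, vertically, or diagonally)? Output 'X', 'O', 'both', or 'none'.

X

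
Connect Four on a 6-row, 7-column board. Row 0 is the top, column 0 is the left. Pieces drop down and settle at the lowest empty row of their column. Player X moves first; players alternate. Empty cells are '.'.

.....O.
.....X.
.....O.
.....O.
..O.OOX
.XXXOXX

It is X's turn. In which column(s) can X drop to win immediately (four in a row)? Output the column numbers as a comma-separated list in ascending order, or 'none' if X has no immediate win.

col 0: drop X → WIN!
col 1: drop X → no win
col 2: drop X → no win
col 3: drop X → no win
col 4: drop X → no win
col 6: drop X → no win

Answer: 0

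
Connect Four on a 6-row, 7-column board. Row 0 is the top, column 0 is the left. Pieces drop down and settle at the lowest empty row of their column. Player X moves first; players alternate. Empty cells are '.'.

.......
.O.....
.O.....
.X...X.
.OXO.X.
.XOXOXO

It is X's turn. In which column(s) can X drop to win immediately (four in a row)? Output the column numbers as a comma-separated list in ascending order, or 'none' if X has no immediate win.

Answer: 5

Derivation:
col 0: drop X → no win
col 1: drop X → no win
col 2: drop X → no win
col 3: drop X → no win
col 4: drop X → no win
col 5: drop X → WIN!
col 6: drop X → no win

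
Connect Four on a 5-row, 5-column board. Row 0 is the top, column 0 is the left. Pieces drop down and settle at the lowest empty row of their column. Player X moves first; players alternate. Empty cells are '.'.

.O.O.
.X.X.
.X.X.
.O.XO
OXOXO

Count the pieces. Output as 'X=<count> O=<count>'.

X=7 O=7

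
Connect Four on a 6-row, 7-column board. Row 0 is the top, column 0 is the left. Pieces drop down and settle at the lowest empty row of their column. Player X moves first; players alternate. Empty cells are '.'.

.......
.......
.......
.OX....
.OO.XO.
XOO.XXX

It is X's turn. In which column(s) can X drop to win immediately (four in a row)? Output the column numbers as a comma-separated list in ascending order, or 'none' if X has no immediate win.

col 0: drop X → no win
col 1: drop X → no win
col 2: drop X → no win
col 3: drop X → WIN!
col 4: drop X → no win
col 5: drop X → no win
col 6: drop X → no win

Answer: 3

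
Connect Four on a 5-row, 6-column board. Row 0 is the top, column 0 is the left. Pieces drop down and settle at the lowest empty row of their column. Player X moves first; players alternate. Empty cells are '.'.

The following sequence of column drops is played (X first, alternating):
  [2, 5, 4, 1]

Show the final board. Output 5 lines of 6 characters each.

Answer: ......
......
......
......
.OX.XO

Derivation:
Move 1: X drops in col 2, lands at row 4
Move 2: O drops in col 5, lands at row 4
Move 3: X drops in col 4, lands at row 4
Move 4: O drops in col 1, lands at row 4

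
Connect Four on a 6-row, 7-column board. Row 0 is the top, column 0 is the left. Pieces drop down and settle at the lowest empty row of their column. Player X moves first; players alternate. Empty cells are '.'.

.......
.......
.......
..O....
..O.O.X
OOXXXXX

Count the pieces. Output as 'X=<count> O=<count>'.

X=6 O=5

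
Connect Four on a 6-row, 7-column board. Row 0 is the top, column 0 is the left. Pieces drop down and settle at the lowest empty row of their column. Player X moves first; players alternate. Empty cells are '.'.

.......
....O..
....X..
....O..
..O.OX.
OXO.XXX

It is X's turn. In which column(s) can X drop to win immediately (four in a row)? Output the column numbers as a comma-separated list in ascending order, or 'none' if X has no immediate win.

col 0: drop X → no win
col 1: drop X → no win
col 2: drop X → no win
col 3: drop X → WIN!
col 4: drop X → no win
col 5: drop X → no win
col 6: drop X → no win

Answer: 3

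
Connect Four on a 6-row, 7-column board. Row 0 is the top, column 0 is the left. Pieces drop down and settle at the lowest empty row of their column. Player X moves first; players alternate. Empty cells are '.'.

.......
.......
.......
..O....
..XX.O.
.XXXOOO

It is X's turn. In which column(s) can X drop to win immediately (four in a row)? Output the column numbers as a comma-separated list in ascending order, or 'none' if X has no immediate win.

col 0: drop X → WIN!
col 1: drop X → no win
col 2: drop X → no win
col 3: drop X → no win
col 4: drop X → no win
col 5: drop X → no win
col 6: drop X → no win

Answer: 0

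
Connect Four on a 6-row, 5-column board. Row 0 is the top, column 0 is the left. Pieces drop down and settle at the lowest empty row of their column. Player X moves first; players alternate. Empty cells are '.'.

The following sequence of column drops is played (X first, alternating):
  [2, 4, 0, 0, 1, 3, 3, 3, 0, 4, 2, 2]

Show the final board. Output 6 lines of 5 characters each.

Answer: .....
.....
.....
X.OO.
O.XXO
XXXOO

Derivation:
Move 1: X drops in col 2, lands at row 5
Move 2: O drops in col 4, lands at row 5
Move 3: X drops in col 0, lands at row 5
Move 4: O drops in col 0, lands at row 4
Move 5: X drops in col 1, lands at row 5
Move 6: O drops in col 3, lands at row 5
Move 7: X drops in col 3, lands at row 4
Move 8: O drops in col 3, lands at row 3
Move 9: X drops in col 0, lands at row 3
Move 10: O drops in col 4, lands at row 4
Move 11: X drops in col 2, lands at row 4
Move 12: O drops in col 2, lands at row 3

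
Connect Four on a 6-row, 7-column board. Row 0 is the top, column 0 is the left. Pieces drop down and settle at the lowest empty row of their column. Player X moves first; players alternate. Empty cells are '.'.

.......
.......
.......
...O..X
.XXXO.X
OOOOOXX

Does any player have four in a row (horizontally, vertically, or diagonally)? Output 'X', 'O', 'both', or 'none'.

O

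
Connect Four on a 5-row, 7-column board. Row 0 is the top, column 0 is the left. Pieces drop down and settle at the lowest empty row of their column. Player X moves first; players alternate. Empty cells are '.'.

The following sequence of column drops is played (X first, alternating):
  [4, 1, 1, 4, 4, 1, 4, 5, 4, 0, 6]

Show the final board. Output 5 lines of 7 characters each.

Answer: ....X..
....X..
.O..X..
.X..O..
OO..XOX

Derivation:
Move 1: X drops in col 4, lands at row 4
Move 2: O drops in col 1, lands at row 4
Move 3: X drops in col 1, lands at row 3
Move 4: O drops in col 4, lands at row 3
Move 5: X drops in col 4, lands at row 2
Move 6: O drops in col 1, lands at row 2
Move 7: X drops in col 4, lands at row 1
Move 8: O drops in col 5, lands at row 4
Move 9: X drops in col 4, lands at row 0
Move 10: O drops in col 0, lands at row 4
Move 11: X drops in col 6, lands at row 4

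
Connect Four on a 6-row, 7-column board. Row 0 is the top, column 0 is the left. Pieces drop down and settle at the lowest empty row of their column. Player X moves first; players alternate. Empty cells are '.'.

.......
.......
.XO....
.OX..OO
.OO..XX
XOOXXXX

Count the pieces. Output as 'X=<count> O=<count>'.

X=9 O=8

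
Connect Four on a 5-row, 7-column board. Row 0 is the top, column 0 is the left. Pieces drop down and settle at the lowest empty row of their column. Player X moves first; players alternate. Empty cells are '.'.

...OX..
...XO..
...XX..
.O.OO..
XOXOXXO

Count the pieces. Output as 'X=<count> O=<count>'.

X=8 O=8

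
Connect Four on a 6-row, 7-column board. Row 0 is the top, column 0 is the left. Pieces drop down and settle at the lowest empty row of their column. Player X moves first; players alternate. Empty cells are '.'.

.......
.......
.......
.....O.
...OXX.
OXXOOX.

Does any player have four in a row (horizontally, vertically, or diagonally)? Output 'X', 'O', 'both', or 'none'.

none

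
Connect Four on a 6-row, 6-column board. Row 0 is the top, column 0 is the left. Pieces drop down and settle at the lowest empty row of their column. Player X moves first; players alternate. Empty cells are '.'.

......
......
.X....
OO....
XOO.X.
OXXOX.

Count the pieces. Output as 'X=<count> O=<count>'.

X=6 O=6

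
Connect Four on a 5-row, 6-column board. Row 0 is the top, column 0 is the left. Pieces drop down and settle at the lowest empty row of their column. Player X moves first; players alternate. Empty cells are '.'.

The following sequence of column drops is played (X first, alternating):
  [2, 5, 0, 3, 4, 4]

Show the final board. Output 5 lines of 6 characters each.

Answer: ......
......
......
....O.
X.XOXO

Derivation:
Move 1: X drops in col 2, lands at row 4
Move 2: O drops in col 5, lands at row 4
Move 3: X drops in col 0, lands at row 4
Move 4: O drops in col 3, lands at row 4
Move 5: X drops in col 4, lands at row 4
Move 6: O drops in col 4, lands at row 3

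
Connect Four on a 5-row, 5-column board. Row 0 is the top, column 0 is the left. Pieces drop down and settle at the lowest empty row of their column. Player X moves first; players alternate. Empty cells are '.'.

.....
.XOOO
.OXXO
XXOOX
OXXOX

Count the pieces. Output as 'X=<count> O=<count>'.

X=9 O=9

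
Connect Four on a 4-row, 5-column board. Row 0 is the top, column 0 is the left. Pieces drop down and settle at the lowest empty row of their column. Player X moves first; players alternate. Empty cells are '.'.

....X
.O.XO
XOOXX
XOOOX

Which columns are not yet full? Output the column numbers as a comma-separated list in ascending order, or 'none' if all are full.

Answer: 0,1,2,3

Derivation:
col 0: top cell = '.' → open
col 1: top cell = '.' → open
col 2: top cell = '.' → open
col 3: top cell = '.' → open
col 4: top cell = 'X' → FULL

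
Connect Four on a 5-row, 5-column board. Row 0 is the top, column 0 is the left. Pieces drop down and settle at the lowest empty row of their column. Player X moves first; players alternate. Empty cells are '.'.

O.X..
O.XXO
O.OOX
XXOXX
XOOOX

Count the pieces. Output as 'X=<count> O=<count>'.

X=10 O=10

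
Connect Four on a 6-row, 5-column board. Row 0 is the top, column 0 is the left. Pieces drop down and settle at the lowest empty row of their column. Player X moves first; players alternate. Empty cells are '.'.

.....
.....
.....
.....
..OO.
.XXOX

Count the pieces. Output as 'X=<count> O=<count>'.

X=3 O=3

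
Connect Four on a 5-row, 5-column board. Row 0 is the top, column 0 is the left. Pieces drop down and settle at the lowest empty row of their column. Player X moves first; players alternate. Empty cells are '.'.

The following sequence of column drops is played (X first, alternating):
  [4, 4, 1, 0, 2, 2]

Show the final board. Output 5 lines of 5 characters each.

Move 1: X drops in col 4, lands at row 4
Move 2: O drops in col 4, lands at row 3
Move 3: X drops in col 1, lands at row 4
Move 4: O drops in col 0, lands at row 4
Move 5: X drops in col 2, lands at row 4
Move 6: O drops in col 2, lands at row 3

Answer: .....
.....
.....
..O.O
OXX.X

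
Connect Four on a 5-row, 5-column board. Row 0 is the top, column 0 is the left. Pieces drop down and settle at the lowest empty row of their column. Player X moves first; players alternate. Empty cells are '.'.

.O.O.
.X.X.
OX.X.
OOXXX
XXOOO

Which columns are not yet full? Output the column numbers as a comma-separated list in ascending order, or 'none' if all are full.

Answer: 0,2,4

Derivation:
col 0: top cell = '.' → open
col 1: top cell = 'O' → FULL
col 2: top cell = '.' → open
col 3: top cell = 'O' → FULL
col 4: top cell = '.' → open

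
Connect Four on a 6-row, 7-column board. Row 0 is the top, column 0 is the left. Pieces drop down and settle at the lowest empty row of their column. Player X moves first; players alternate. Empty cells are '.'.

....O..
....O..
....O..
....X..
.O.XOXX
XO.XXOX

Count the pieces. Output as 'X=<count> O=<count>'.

X=8 O=7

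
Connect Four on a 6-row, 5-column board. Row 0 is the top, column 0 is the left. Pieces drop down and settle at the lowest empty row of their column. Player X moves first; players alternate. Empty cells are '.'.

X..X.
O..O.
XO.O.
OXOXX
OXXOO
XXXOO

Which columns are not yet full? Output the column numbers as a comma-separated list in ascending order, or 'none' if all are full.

Answer: 1,2,4

Derivation:
col 0: top cell = 'X' → FULL
col 1: top cell = '.' → open
col 2: top cell = '.' → open
col 3: top cell = 'X' → FULL
col 4: top cell = '.' → open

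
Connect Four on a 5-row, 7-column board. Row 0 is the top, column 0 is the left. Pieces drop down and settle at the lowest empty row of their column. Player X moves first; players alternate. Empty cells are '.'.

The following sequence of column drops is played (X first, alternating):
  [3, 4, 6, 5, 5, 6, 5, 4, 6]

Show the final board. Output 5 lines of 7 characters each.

Answer: .......
.......
.....XX
....OXO
...XOOX

Derivation:
Move 1: X drops in col 3, lands at row 4
Move 2: O drops in col 4, lands at row 4
Move 3: X drops in col 6, lands at row 4
Move 4: O drops in col 5, lands at row 4
Move 5: X drops in col 5, lands at row 3
Move 6: O drops in col 6, lands at row 3
Move 7: X drops in col 5, lands at row 2
Move 8: O drops in col 4, lands at row 3
Move 9: X drops in col 6, lands at row 2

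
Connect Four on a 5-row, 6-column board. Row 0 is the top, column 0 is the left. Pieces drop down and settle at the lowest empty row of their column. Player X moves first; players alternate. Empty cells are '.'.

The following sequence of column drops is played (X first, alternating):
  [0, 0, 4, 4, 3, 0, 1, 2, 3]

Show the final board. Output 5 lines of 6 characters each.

Move 1: X drops in col 0, lands at row 4
Move 2: O drops in col 0, lands at row 3
Move 3: X drops in col 4, lands at row 4
Move 4: O drops in col 4, lands at row 3
Move 5: X drops in col 3, lands at row 4
Move 6: O drops in col 0, lands at row 2
Move 7: X drops in col 1, lands at row 4
Move 8: O drops in col 2, lands at row 4
Move 9: X drops in col 3, lands at row 3

Answer: ......
......
O.....
O..XO.
XXOXX.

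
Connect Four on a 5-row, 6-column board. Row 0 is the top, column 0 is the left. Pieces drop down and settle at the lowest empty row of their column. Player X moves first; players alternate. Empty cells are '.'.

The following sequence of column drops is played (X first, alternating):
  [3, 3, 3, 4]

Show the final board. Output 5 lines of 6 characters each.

Answer: ......
......
...X..
...O..
...XO.

Derivation:
Move 1: X drops in col 3, lands at row 4
Move 2: O drops in col 3, lands at row 3
Move 3: X drops in col 3, lands at row 2
Move 4: O drops in col 4, lands at row 4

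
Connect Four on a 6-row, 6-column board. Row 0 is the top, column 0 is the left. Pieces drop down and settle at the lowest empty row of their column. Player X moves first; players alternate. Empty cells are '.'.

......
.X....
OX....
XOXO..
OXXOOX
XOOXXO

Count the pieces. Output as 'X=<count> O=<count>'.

X=10 O=9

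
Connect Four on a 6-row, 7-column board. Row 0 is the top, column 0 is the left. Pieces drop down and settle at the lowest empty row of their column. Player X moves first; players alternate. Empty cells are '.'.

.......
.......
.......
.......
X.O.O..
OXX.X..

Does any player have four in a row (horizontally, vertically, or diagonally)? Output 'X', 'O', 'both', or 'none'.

none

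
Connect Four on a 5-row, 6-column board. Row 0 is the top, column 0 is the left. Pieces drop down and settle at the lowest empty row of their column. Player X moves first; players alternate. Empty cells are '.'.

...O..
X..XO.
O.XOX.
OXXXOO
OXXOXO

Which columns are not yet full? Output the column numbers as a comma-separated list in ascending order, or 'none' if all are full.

col 0: top cell = '.' → open
col 1: top cell = '.' → open
col 2: top cell = '.' → open
col 3: top cell = 'O' → FULL
col 4: top cell = '.' → open
col 5: top cell = '.' → open

Answer: 0,1,2,4,5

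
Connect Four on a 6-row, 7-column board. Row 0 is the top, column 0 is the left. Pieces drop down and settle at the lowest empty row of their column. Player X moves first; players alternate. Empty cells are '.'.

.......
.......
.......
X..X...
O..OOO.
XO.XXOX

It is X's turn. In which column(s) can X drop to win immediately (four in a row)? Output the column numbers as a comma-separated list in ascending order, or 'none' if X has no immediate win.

col 0: drop X → no win
col 1: drop X → no win
col 2: drop X → no win
col 3: drop X → no win
col 4: drop X → no win
col 5: drop X → no win
col 6: drop X → no win

Answer: none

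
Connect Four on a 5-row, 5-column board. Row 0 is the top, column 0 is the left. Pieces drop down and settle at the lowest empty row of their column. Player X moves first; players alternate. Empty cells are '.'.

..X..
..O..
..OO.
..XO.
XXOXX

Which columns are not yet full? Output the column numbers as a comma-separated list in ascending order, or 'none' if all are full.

Answer: 0,1,3,4

Derivation:
col 0: top cell = '.' → open
col 1: top cell = '.' → open
col 2: top cell = 'X' → FULL
col 3: top cell = '.' → open
col 4: top cell = '.' → open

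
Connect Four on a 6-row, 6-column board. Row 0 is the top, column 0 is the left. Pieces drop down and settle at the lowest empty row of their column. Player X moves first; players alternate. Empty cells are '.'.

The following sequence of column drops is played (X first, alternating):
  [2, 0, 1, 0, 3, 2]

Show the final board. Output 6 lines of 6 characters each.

Move 1: X drops in col 2, lands at row 5
Move 2: O drops in col 0, lands at row 5
Move 3: X drops in col 1, lands at row 5
Move 4: O drops in col 0, lands at row 4
Move 5: X drops in col 3, lands at row 5
Move 6: O drops in col 2, lands at row 4

Answer: ......
......
......
......
O.O...
OXXX..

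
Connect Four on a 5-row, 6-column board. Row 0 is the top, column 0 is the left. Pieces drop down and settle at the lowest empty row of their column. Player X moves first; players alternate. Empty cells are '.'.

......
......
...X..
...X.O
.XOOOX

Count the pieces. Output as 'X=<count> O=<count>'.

X=4 O=4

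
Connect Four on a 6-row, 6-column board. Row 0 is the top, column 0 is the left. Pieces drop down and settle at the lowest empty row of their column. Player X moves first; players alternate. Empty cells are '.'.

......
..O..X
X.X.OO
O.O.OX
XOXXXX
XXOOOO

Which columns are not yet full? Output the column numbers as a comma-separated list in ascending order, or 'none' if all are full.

col 0: top cell = '.' → open
col 1: top cell = '.' → open
col 2: top cell = '.' → open
col 3: top cell = '.' → open
col 4: top cell = '.' → open
col 5: top cell = '.' → open

Answer: 0,1,2,3,4,5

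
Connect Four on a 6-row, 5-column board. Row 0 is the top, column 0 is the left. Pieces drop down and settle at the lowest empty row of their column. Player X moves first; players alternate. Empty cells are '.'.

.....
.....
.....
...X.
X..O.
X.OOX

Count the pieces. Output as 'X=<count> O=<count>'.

X=4 O=3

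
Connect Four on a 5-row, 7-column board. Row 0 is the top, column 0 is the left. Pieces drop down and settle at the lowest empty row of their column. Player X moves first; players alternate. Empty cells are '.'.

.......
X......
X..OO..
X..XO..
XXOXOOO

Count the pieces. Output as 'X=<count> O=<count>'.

X=7 O=7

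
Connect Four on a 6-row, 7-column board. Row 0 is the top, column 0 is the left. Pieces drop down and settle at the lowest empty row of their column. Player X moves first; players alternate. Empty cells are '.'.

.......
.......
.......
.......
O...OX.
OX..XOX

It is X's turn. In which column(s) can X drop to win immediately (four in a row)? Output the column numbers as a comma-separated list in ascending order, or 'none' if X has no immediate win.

col 0: drop X → no win
col 1: drop X → no win
col 2: drop X → no win
col 3: drop X → no win
col 4: drop X → no win
col 5: drop X → no win
col 6: drop X → no win

Answer: none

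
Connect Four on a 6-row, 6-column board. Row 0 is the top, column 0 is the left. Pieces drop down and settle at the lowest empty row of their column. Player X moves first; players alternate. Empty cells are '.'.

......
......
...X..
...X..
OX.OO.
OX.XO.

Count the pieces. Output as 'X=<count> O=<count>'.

X=5 O=5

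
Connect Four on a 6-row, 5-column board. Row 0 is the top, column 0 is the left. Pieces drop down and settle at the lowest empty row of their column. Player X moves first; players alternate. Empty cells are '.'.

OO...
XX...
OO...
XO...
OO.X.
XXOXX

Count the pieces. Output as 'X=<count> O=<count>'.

X=8 O=8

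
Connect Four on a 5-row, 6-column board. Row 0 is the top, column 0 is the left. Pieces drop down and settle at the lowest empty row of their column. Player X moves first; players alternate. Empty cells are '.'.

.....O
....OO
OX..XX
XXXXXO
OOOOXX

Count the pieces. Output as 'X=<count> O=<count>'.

X=10 O=9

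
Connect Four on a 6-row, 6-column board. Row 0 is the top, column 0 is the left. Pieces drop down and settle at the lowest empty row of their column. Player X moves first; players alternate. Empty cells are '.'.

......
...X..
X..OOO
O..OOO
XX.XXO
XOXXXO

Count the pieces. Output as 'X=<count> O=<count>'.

X=10 O=10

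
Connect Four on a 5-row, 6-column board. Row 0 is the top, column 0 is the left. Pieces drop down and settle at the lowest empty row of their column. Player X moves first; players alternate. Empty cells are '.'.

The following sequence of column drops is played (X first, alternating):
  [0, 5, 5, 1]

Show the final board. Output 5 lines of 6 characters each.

Answer: ......
......
......
.....X
XO...O

Derivation:
Move 1: X drops in col 0, lands at row 4
Move 2: O drops in col 5, lands at row 4
Move 3: X drops in col 5, lands at row 3
Move 4: O drops in col 1, lands at row 4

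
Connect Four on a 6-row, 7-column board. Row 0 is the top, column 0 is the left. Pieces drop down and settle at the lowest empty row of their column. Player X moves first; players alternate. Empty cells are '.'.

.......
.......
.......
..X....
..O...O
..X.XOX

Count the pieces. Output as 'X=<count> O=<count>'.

X=4 O=3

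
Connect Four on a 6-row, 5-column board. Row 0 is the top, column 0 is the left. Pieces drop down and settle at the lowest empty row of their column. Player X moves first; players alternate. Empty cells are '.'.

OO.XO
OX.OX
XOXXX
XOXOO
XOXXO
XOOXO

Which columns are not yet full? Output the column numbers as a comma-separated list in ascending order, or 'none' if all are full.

col 0: top cell = 'O' → FULL
col 1: top cell = 'O' → FULL
col 2: top cell = '.' → open
col 3: top cell = 'X' → FULL
col 4: top cell = 'O' → FULL

Answer: 2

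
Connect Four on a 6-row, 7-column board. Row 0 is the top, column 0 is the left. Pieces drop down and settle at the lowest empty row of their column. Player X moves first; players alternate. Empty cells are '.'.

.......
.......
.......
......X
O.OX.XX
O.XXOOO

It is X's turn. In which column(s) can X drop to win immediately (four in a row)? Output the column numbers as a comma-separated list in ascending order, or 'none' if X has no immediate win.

col 0: drop X → no win
col 1: drop X → no win
col 2: drop X → no win
col 3: drop X → no win
col 4: drop X → WIN!
col 5: drop X → no win
col 6: drop X → no win

Answer: 4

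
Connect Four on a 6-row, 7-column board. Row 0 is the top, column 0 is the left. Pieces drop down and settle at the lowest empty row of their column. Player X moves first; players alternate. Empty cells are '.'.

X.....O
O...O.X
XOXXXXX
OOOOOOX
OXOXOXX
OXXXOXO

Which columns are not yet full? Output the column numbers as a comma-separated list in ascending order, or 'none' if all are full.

col 0: top cell = 'X' → FULL
col 1: top cell = '.' → open
col 2: top cell = '.' → open
col 3: top cell = '.' → open
col 4: top cell = '.' → open
col 5: top cell = '.' → open
col 6: top cell = 'O' → FULL

Answer: 1,2,3,4,5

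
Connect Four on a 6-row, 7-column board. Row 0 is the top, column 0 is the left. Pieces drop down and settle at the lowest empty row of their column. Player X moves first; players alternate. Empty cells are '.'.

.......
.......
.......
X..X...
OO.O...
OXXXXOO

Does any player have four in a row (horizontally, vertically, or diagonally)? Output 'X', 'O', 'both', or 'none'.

X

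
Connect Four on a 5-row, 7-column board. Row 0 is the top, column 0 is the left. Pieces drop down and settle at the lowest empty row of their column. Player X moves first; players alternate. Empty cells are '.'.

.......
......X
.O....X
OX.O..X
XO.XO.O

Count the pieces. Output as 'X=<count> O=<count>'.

X=6 O=6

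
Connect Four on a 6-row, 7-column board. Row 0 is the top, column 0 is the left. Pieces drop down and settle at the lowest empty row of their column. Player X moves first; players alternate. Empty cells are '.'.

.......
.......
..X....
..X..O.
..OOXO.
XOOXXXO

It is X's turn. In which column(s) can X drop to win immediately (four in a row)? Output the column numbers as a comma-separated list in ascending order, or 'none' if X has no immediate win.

Answer: 3

Derivation:
col 0: drop X → no win
col 1: drop X → no win
col 2: drop X → no win
col 3: drop X → WIN!
col 4: drop X → no win
col 5: drop X → no win
col 6: drop X → no win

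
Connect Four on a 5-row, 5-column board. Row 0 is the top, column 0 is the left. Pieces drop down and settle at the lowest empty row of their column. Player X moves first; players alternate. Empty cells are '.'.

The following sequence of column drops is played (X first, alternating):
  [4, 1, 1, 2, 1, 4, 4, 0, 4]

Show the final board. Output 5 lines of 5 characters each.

Answer: .....
....X
.X..X
.X..O
OOO.X

Derivation:
Move 1: X drops in col 4, lands at row 4
Move 2: O drops in col 1, lands at row 4
Move 3: X drops in col 1, lands at row 3
Move 4: O drops in col 2, lands at row 4
Move 5: X drops in col 1, lands at row 2
Move 6: O drops in col 4, lands at row 3
Move 7: X drops in col 4, lands at row 2
Move 8: O drops in col 0, lands at row 4
Move 9: X drops in col 4, lands at row 1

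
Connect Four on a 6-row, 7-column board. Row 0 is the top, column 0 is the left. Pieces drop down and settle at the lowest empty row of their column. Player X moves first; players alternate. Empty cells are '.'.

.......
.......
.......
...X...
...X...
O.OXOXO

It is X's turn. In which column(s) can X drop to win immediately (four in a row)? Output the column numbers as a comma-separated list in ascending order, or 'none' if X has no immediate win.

Answer: 3

Derivation:
col 0: drop X → no win
col 1: drop X → no win
col 2: drop X → no win
col 3: drop X → WIN!
col 4: drop X → no win
col 5: drop X → no win
col 6: drop X → no win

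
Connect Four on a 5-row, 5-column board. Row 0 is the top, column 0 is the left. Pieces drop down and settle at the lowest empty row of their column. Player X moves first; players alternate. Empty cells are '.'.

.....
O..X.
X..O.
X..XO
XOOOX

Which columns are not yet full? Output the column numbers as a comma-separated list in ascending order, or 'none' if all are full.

col 0: top cell = '.' → open
col 1: top cell = '.' → open
col 2: top cell = '.' → open
col 3: top cell = '.' → open
col 4: top cell = '.' → open

Answer: 0,1,2,3,4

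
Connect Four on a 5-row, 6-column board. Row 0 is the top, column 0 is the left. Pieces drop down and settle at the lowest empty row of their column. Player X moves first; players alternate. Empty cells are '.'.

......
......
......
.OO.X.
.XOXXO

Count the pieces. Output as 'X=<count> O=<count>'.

X=4 O=4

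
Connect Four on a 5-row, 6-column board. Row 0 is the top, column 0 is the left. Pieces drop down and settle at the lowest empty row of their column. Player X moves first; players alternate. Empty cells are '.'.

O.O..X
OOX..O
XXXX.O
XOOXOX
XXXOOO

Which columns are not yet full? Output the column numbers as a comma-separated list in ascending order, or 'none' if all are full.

Answer: 1,3,4

Derivation:
col 0: top cell = 'O' → FULL
col 1: top cell = '.' → open
col 2: top cell = 'O' → FULL
col 3: top cell = '.' → open
col 4: top cell = '.' → open
col 5: top cell = 'X' → FULL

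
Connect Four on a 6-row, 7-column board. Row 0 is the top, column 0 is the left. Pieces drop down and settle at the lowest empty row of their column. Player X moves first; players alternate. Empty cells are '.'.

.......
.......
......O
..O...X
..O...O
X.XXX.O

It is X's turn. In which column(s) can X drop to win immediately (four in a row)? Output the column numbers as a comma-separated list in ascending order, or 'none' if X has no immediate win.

col 0: drop X → no win
col 1: drop X → WIN!
col 2: drop X → no win
col 3: drop X → no win
col 4: drop X → no win
col 5: drop X → WIN!
col 6: drop X → no win

Answer: 1,5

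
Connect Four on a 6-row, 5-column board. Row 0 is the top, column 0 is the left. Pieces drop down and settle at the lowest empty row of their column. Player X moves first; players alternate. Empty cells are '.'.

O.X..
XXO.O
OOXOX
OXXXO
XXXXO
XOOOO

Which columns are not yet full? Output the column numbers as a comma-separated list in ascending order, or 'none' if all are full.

Answer: 1,3,4

Derivation:
col 0: top cell = 'O' → FULL
col 1: top cell = '.' → open
col 2: top cell = 'X' → FULL
col 3: top cell = '.' → open
col 4: top cell = '.' → open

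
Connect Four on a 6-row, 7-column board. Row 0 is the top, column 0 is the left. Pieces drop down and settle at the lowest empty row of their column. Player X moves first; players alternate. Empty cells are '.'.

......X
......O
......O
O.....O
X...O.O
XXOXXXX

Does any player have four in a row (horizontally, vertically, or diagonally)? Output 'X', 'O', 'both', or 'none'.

both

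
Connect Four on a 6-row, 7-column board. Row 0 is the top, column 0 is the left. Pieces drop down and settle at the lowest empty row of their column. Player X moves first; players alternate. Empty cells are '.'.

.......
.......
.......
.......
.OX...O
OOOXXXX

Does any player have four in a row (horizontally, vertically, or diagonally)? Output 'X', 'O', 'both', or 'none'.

X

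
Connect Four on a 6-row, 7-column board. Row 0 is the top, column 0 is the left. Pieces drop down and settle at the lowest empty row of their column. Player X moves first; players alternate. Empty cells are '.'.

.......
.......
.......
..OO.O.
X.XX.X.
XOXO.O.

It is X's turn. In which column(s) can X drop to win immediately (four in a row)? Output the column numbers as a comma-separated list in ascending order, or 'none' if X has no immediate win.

col 0: drop X → no win
col 1: drop X → WIN!
col 2: drop X → no win
col 3: drop X → no win
col 4: drop X → no win
col 5: drop X → no win
col 6: drop X → no win

Answer: 1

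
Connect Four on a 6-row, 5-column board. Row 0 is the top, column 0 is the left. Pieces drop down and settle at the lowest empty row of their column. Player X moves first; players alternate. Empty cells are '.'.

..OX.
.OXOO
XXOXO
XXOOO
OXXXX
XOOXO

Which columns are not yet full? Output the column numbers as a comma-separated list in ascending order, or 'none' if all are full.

col 0: top cell = '.' → open
col 1: top cell = '.' → open
col 2: top cell = 'O' → FULL
col 3: top cell = 'X' → FULL
col 4: top cell = '.' → open

Answer: 0,1,4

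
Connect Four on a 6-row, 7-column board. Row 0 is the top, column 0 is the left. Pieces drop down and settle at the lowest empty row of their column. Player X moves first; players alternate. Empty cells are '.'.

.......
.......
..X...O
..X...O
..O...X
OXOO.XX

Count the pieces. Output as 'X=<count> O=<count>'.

X=6 O=6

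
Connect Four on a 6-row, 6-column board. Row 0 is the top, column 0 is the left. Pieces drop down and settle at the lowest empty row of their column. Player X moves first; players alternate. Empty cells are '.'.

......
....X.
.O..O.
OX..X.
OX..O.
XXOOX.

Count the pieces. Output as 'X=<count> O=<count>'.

X=7 O=7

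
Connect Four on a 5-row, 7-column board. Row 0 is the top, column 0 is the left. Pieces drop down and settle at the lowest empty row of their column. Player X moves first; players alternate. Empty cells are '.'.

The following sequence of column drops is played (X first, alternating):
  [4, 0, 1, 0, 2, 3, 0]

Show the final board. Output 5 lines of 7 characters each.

Answer: .......
.......
X......
O......
OXXOX..

Derivation:
Move 1: X drops in col 4, lands at row 4
Move 2: O drops in col 0, lands at row 4
Move 3: X drops in col 1, lands at row 4
Move 4: O drops in col 0, lands at row 3
Move 5: X drops in col 2, lands at row 4
Move 6: O drops in col 3, lands at row 4
Move 7: X drops in col 0, lands at row 2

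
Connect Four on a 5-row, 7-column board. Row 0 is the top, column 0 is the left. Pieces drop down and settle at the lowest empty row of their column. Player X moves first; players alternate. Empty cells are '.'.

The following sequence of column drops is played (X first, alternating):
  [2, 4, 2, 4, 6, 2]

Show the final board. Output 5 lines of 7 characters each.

Answer: .......
.......
..O....
..X.O..
..X.O.X

Derivation:
Move 1: X drops in col 2, lands at row 4
Move 2: O drops in col 4, lands at row 4
Move 3: X drops in col 2, lands at row 3
Move 4: O drops in col 4, lands at row 3
Move 5: X drops in col 6, lands at row 4
Move 6: O drops in col 2, lands at row 2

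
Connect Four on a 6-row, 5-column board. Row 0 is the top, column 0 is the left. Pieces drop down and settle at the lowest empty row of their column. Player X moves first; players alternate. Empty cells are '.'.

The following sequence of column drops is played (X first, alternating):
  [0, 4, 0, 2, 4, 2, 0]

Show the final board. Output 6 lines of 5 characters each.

Answer: .....
.....
.....
X....
X.O.X
X.O.O

Derivation:
Move 1: X drops in col 0, lands at row 5
Move 2: O drops in col 4, lands at row 5
Move 3: X drops in col 0, lands at row 4
Move 4: O drops in col 2, lands at row 5
Move 5: X drops in col 4, lands at row 4
Move 6: O drops in col 2, lands at row 4
Move 7: X drops in col 0, lands at row 3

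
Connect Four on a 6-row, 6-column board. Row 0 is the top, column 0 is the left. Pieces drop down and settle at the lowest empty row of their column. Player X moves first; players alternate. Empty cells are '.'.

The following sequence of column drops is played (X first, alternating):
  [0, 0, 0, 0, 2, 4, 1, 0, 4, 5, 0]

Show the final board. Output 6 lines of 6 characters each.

Move 1: X drops in col 0, lands at row 5
Move 2: O drops in col 0, lands at row 4
Move 3: X drops in col 0, lands at row 3
Move 4: O drops in col 0, lands at row 2
Move 5: X drops in col 2, lands at row 5
Move 6: O drops in col 4, lands at row 5
Move 7: X drops in col 1, lands at row 5
Move 8: O drops in col 0, lands at row 1
Move 9: X drops in col 4, lands at row 4
Move 10: O drops in col 5, lands at row 5
Move 11: X drops in col 0, lands at row 0

Answer: X.....
O.....
O.....
X.....
O...X.
XXX.OO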